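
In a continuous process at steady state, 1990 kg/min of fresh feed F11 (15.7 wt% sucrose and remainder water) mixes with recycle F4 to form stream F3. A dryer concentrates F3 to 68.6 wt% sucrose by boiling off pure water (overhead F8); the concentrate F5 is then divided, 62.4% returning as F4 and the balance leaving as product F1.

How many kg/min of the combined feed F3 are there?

2746 kg/min

Overall sucrose balance (none leaves overhead): sucrose in fresh feed = sucrose in product, i.e. 1990×0.157 = (1−0.624)·F5·0.686.
F5 = 312.43/(0.686×0.376) = 1211.3 kg/min.
Recycle F4 = 0.624×1211.3 = 755.83 kg/min.
Combined feed F3 = 1990 + 755.83 = 2745.8 kg/min.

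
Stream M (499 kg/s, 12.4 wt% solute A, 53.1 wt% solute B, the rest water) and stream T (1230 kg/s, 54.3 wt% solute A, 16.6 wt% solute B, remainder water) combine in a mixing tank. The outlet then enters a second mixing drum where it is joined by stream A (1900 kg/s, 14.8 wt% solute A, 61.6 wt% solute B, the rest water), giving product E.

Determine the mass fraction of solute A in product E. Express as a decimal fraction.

Overall, product flow = 3629 kg/s.
solute A in = 499×0.124 + 1230×0.543 + 1900×0.148 = 1011 kg/s.
solute A fraction in E = 0.2786.

0.2786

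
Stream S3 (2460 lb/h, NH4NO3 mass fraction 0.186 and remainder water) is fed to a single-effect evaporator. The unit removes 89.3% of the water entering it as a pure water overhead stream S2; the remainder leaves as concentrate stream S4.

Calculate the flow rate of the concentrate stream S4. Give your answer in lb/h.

671.8 lb/h

water entering = 2460×0.814 = 2002.4 lb/h; overhead removed = 0.893×2002.4 = 1788.2 lb/h.
Concentrate = 2460 − 1788.2 = 671.82 lb/h.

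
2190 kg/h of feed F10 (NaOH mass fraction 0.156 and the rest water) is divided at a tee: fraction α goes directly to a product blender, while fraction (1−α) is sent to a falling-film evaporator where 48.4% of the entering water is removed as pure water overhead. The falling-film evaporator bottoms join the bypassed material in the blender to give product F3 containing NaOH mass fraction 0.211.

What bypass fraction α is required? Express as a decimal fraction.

0.362

All 2190×0.156 = 341.64 kg/h of NaOH reaches F3, so F3 = 341.64/0.211 = 1619.1 kg/h and vapour = 570.85 kg/h.
The evaporator receives (1−α)·2190 of feed at 0.844 water and removes 0.484 of that water:
0.484×0.844×(1−α)×2190 = 570.85
(1−α) = 570.85/894.61 = 0.6381;  α = 0.3619.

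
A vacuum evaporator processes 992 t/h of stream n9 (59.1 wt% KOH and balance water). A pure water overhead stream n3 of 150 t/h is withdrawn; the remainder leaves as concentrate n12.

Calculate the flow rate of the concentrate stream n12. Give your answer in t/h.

Concentrate = 992 − 150 = 842 t/h.

842 t/h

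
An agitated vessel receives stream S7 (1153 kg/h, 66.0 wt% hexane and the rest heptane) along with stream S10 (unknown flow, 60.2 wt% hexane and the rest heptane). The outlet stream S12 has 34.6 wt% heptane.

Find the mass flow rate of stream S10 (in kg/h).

Let S10 be the unknown flow. Total out = 1153 + S10.
heptane balance: 392.02 + 0.398·S10 = 0.346·(1153 + S10)
(0.398 − 0.346)·S10 = 0.346×1153 − 392.02 = 6.918
S10 = 6.918 / 0.052 = 133.04 kg/h

133 kg/h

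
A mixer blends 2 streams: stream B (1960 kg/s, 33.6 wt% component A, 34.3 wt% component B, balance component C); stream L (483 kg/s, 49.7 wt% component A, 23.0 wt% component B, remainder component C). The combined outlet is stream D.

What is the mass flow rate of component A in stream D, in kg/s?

898.6 kg/s

component A out = component A in = 1960×0.336 + 483×0.497 = 898.61 kg/s.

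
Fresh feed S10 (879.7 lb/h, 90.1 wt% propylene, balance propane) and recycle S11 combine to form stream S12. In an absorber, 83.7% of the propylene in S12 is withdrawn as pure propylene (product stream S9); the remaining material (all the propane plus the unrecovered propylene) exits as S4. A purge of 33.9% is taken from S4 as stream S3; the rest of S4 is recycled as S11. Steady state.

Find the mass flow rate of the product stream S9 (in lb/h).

743.5 lb/h

propylene in S12: m_A = 879.7×0.901 + (1−0.339)·(1−0.837)·m_A, so m_A = 792.61/0.8923 = 888.32 lb/h.
Product S9 = 0.837×888.32 = 743.52 lb/h.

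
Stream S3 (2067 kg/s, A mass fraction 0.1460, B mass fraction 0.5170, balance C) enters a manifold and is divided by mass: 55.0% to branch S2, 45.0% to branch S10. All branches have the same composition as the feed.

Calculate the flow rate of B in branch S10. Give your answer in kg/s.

480.9 kg/s

Branch S10 total = 0.450×2067 = 930.15 kg/s.
B in S10 = 0.517×930.15 = 480.89 kg/s.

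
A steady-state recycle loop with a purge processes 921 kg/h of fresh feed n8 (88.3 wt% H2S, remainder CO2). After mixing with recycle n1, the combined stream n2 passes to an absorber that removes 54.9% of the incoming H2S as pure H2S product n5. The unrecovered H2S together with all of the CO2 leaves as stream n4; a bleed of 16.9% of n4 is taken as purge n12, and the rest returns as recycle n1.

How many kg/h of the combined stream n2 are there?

CO2 enters only via n8 and leaves only via the purge: 921×0.117 = 0.169×(CO2 in n4), and the absorber passes all CO2, so CO2 in n2 = CO2 in n4 = 637.62 kg/h.
H2S in n2: m_A = 921×0.883 + (1−0.169)·(1−0.549)·m_A, so m_A = 813.24/0.6252 = 1300.7 kg/h.
n2 = 1300.7 + 637.62 = 1938.3 kg/h.

1938 kg/h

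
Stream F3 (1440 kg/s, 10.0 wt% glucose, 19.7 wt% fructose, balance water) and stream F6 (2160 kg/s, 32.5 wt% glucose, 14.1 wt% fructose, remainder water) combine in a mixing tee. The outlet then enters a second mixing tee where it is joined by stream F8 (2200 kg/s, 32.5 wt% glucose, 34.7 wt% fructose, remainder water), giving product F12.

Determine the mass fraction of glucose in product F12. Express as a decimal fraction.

0.269

Overall, product flow = 5800 kg/s.
glucose in = 1440×0.100 + 2160×0.325 + 2200×0.325 = 1561 kg/s.
glucose fraction in F12 = 0.269.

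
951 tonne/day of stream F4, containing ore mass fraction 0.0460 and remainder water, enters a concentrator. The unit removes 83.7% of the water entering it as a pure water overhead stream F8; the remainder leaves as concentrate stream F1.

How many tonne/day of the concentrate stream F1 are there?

water entering = 951×0.954 = 907.25 tonne/day; overhead removed = 0.837×907.25 = 759.37 tonne/day.
Concentrate = 951 − 759.37 = 191.63 tonne/day.

191.6 tonne/day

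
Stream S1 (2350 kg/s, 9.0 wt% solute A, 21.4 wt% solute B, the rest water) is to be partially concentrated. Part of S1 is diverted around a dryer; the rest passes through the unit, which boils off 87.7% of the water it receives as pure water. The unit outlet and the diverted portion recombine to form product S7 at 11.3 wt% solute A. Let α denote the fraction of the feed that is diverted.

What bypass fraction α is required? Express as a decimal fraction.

0.667

All 2350×0.090 = 211.5 kg/s of solute A reaches S7, so S7 = 211.5/0.113 = 1871.7 kg/s and vapour = 478.32 kg/s.
The evaporator receives (1−α)·2350 of feed at 0.696 water and removes 0.877 of that water:
0.877×0.696×(1−α)×2350 = 478.32
(1−α) = 478.32/1434.4 = 0.3335;  α = 0.6665.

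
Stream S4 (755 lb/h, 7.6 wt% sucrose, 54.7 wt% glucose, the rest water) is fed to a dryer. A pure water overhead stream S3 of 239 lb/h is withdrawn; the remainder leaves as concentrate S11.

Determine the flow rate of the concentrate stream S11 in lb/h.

Concentrate = 755 − 239 = 516 lb/h.

516 lb/h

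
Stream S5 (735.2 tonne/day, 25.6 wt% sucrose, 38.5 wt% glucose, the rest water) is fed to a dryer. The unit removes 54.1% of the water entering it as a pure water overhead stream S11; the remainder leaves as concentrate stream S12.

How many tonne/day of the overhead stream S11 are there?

142.8 tonne/day

water entering = 735.2×0.359 = 263.94 tonne/day; overhead removed = 0.541×263.94 = 142.79 tonne/day.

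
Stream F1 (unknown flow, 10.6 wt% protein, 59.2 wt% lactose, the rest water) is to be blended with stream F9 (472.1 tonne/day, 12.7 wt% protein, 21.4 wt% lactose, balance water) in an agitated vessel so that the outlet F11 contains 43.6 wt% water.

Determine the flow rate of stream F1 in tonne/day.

785.7 tonne/day

Let F1 be the unknown flow. Total out = 472.1 + F1.
water balance: 311.11 + 0.302·F1 = 0.436·(472.1 + F1)
(0.302 − 0.436)·F1 = 0.436×472.1 − 311.11 = -105.28
F1 = -105.28 / -0.134 = 785.66 tonne/day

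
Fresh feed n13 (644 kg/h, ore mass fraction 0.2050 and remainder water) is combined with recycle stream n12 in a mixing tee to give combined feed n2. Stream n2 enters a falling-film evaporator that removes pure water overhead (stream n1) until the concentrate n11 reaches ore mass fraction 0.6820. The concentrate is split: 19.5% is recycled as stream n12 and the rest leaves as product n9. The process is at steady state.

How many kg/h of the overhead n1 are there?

Overall ore balance (none leaves overhead): ore in fresh feed = ore in product, i.e. 644×0.205 = (1−0.195)·n11·0.682.
n11 = 132.02/(0.682×0.805) = 240.47 kg/h.
Recycle n12 = 0.195×240.47 = 46.891 kg/h.
Combined feed n2 = 644 + 46.891 = 690.89 kg/h.
Overhead n1 = n2 − n11 = 690.89 − 240.47 = 450.42 kg/h.

450.4 kg/h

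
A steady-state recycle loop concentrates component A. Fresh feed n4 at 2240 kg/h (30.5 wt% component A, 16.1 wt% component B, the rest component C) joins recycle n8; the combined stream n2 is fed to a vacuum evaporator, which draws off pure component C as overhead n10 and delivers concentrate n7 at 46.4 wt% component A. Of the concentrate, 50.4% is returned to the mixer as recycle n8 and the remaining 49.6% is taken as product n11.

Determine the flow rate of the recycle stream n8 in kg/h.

Overall component A balance (none leaves overhead): component A in fresh feed = component A in product, i.e. 2240×0.305 = (1−0.504)·n7·0.464.
n7 = 683.2/(0.464×0.496) = 2968.6 kg/h.
Recycle n8 = 0.504×2968.6 = 1496.2 kg/h.

1496 kg/h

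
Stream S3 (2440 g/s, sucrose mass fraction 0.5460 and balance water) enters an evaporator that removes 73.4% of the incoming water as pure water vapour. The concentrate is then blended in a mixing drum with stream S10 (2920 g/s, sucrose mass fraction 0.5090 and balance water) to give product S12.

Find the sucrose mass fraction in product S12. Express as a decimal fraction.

0.6199

Vapour removed = 0.734×0.454×2440 = 813.1 g/s; concentrate = 1626.9 g/s.
sucrose reaching the mixer = 1332.2 (from concentrate) + 2920×0.509 = 2818.5 g/s.
Product flow = 1626.9 + 2920 = 4546.9 g/s; sucrose fraction = 0.6199.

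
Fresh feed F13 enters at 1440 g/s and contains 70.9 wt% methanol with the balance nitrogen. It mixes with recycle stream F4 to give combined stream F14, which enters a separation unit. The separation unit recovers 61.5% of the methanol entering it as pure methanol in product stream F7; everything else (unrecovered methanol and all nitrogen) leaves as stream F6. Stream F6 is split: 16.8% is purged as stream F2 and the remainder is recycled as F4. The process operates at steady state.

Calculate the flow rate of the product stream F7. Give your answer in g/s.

methanol in F14: m_A = 1440×0.709 + (1−0.168)·(1−0.615)·m_A, so m_A = 1021/0.6797 = 1502.1 g/s.
Product F7 = 0.615×1502.1 = 923.8 g/s.

923.8 g/s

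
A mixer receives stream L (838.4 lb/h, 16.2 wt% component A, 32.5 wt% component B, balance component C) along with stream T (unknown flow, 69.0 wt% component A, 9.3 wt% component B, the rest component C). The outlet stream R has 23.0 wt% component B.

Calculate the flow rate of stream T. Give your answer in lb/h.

581.4 lb/h

Let T be the unknown flow. Total out = 838.4 + T.
component B balance: 272.48 + 0.093·T = 0.230·(838.4 + T)
(0.093 − 0.230)·T = 0.230×838.4 − 272.48 = -79.648
T = -79.648 / -0.137 = 581.37 lb/h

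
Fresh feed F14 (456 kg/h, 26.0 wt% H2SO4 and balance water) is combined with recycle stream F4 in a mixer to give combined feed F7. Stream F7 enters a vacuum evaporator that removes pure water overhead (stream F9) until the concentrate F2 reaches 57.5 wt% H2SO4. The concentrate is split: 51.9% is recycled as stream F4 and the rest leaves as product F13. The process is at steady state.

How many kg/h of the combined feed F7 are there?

678.5 kg/h

Overall H2SO4 balance (none leaves overhead): H2SO4 in fresh feed = H2SO4 in product, i.e. 456×0.260 = (1−0.519)·F2·0.575.
F2 = 118.56/(0.575×0.481) = 428.67 kg/h.
Recycle F4 = 0.519×428.67 = 222.48 kg/h.
Combined feed F7 = 456 + 222.48 = 678.48 kg/h.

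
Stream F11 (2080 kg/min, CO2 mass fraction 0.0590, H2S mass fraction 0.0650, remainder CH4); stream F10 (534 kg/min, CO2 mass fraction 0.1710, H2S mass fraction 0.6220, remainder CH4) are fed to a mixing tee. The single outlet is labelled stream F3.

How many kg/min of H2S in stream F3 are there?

H2S out = H2S in = 2080×0.065 + 534×0.622 = 467.35 kg/min.

467.3 kg/min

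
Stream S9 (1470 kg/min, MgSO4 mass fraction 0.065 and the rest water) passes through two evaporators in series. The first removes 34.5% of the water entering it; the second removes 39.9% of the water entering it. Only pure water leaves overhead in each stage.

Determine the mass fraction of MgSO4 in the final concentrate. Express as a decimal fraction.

water in feed = 1470×0.935 = 1374.5 kg/min.
After stage 1: water left = (1−0.345)×1374.5 = 900.26; stream total = 995.81 kg/min.
After stage 2: water left = (1−0.399)×900.26 = 541.06; final concentrate = 636.61 kg/min.
MgSO4 fraction = 95.55/636.61 = 0.150.

0.150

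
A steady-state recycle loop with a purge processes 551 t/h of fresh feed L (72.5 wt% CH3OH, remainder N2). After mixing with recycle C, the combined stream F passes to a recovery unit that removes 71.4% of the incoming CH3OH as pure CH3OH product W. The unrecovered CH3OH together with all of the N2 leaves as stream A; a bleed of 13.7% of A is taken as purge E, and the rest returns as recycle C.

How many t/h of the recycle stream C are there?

1085 t/h

N2 enters only via L and leaves only via the purge: 551×0.275 = 0.137×(N2 in A), and the recovery unit passes all N2, so N2 in F = N2 in A = 1106 t/h.
CH3OH in F: m_A = 551×0.725 + (1−0.137)·(1−0.714)·m_A, so m_A = 399.47/0.7532 = 530.38 t/h.
A = (1−0.714)×530.38 + 1106 = 1257.7 t/h.
Recycle C = (1−0.137)×1257.7 = 1085.4 t/h.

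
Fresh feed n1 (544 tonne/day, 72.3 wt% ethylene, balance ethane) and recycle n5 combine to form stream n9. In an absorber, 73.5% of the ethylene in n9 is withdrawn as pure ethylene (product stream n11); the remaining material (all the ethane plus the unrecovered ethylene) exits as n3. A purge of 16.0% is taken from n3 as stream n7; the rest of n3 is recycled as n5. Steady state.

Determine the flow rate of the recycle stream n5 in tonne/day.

ethane enters only via n1 and leaves only via the purge: 544×0.277 = 0.160×(ethane in n3), and the absorber passes all ethane, so ethane in n9 = ethane in n3 = 941.8 tonne/day.
ethylene in n9: m_A = 544×0.723 + (1−0.160)·(1−0.735)·m_A, so m_A = 393.31/0.7774 = 505.93 tonne/day.
n3 = (1−0.735)×505.93 + 941.8 = 1075.9 tonne/day.
Recycle n5 = (1−0.160)×1075.9 = 903.73 tonne/day.

903.7 tonne/day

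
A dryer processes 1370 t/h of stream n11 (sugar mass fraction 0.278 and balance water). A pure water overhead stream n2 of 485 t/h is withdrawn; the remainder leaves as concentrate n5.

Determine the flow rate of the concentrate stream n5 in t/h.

Concentrate = 1370 − 485 = 885 t/h.

885 t/h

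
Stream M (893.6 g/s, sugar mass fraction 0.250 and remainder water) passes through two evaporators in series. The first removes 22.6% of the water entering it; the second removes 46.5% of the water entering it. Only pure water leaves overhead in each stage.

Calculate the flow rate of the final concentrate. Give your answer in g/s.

500.9 g/s

water in feed = 893.6×0.750 = 670.2 g/s.
After stage 1: water left = (1−0.226)×670.2 = 518.73; stream total = 742.13 g/s.
After stage 2: water left = (1−0.465)×518.73 = 277.52; final concentrate = 500.92 g/s.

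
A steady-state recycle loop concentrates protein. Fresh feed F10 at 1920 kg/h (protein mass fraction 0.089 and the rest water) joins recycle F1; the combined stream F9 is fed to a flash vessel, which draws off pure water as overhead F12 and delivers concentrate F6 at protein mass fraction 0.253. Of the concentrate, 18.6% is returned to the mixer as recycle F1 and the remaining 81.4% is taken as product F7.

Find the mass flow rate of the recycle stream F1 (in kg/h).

Overall protein balance (none leaves overhead): protein in fresh feed = protein in product, i.e. 1920×0.089 = (1−0.186)·F6·0.253.
F6 = 170.88/(0.253×0.814) = 829.75 kg/h.
Recycle F1 = 0.186×829.75 = 154.33 kg/h.

154.3 kg/h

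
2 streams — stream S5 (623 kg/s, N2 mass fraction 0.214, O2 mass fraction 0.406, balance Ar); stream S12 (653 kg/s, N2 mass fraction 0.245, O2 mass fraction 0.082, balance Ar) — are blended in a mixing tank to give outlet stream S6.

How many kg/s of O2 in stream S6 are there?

306.5 kg/s

O2 out = O2 in = 623×0.406 + 653×0.082 = 306.48 kg/s.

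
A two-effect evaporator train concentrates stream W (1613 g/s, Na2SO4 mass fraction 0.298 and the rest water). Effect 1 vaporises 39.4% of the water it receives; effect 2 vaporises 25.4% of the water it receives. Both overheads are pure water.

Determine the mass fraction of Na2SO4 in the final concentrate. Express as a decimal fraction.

water in feed = 1613×0.702 = 1132.3 g/s.
After stage 1: water left = (1−0.394)×1132.3 = 686.19; stream total = 1166.9 g/s.
After stage 2: water left = (1−0.254)×686.19 = 511.9; final concentrate = 992.57 g/s.
Na2SO4 fraction = 480.67/992.57 = 0.484.

0.484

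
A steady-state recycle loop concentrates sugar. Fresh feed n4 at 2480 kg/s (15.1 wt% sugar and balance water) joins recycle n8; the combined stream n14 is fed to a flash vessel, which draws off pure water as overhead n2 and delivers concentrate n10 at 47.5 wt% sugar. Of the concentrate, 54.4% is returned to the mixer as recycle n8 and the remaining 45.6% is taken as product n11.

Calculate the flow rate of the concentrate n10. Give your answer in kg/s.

Overall sugar balance (none leaves overhead): sugar in fresh feed = sugar in product, i.e. 2480×0.151 = (1−0.544)·n10·0.475.
n10 = 374.48/(0.475×0.456) = 1728.9 kg/s.

1729 kg/s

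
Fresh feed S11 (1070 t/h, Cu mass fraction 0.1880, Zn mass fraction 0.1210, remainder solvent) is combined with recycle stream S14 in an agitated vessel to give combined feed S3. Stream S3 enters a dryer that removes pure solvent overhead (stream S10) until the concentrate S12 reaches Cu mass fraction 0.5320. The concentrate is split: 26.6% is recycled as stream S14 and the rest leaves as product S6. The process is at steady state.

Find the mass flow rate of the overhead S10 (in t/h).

Overall Cu balance (none leaves overhead): Cu in fresh feed = Cu in product, i.e. 1070×0.188 = (1−0.266)·S12·0.532.
S12 = 201.16/(0.532×0.734) = 515.15 t/h.
Recycle S14 = 0.266×515.15 = 137.03 t/h.
Combined feed S3 = 1070 + 137.03 = 1207 t/h.
Overhead S10 = S3 − S12 = 1207 − 515.15 = 691.88 t/h.

691.9 t/h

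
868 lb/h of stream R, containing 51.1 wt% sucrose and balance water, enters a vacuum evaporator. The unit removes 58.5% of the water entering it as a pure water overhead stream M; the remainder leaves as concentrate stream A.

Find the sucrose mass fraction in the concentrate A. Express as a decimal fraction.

sucrose is not removed: 868×0.511 = 443.55 lb/h of sucrose enters A.
water entering = 868×0.489 = 424.45 lb/h; overhead removed = 0.585×424.45 = 248.3 lb/h.
Concentrate = 868 − 248.3 = 619.7 lb/h.
Mass fraction = 443.55/619.7 = 0.716.

0.716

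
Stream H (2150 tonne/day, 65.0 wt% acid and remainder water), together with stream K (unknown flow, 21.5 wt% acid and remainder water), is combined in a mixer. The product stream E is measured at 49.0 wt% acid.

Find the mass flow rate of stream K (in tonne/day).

Let K be the unknown flow. Total out = 2150 + K.
acid balance: 1397.5 + 0.215·K = 0.490·(2150 + K)
(0.215 − 0.490)·K = 0.490×2150 − 1397.5 = -344
K = -344 / -0.275 = 1250.9 tonne/day

1251 tonne/day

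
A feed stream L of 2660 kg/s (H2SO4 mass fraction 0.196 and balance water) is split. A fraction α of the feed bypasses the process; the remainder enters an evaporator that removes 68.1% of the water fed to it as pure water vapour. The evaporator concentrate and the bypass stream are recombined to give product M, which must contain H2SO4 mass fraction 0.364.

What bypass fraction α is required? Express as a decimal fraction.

All 2660×0.196 = 521.36 kg/s of H2SO4 reaches M, so M = 521.36/0.364 = 1432.3 kg/s and vapour = 1227.7 kg/s.
The evaporator receives (1−α)·2660 of feed at 0.804 water and removes 0.681 of that water:
0.681×0.804×(1−α)×2660 = 1227.7
(1−α) = 1227.7/1456.4 = 0.8430;  α = 0.1570.

0.157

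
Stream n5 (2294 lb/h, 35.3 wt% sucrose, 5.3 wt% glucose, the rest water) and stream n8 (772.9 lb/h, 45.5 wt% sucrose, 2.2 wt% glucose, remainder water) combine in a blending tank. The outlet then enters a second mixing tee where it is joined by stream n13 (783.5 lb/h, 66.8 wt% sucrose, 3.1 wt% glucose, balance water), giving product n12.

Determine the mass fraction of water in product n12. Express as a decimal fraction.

Overall, product flow = 3850.4 lb/h.
water in = 2294×0.594 + 772.9×0.523 + 783.5×0.301 = 2002.7 lb/h.
water fraction in n12 = 0.520.

0.520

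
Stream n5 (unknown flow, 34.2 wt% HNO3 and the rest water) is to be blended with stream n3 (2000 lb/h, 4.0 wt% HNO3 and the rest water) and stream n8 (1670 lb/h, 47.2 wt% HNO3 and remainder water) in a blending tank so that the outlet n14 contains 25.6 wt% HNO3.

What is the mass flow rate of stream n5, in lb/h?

Let n5 be the unknown flow. Total out = 3670 + n5.
HNO3 balance: 868.24 + 0.342·n5 = 0.256·(3670 + n5)
(0.342 − 0.256)·n5 = 0.256×3670 − 868.24 = 71.28
n5 = 71.28 / 0.086 = 828.84 lb/h

828.8 lb/h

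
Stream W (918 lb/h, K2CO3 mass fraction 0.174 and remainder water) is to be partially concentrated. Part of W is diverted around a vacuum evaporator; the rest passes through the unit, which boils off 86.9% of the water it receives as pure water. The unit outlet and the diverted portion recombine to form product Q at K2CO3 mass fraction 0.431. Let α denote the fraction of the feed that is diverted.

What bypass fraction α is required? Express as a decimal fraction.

0.169

All 918×0.174 = 159.73 lb/h of K2CO3 reaches Q, so Q = 159.73/0.431 = 370.61 lb/h and vapour = 547.39 lb/h.
The evaporator receives (1−α)·918 of feed at 0.826 water and removes 0.869 of that water:
0.869×0.826×(1−α)×918 = 547.39
(1−α) = 547.39/658.93 = 0.8307;  α = 0.1693.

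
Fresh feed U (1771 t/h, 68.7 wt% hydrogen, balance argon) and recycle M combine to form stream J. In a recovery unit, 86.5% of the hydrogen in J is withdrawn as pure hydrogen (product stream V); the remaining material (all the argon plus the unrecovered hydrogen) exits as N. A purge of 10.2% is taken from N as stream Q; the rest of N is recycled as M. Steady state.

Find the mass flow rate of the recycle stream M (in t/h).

5048 t/h

argon enters only via U and leaves only via the purge: 1771×0.313 = 0.102×(argon in N), and the recovery unit passes all argon, so argon in J = argon in N = 5434.5 t/h.
hydrogen in J: m_A = 1771×0.687 + (1−0.102)·(1−0.865)·m_A, so m_A = 1216.7/0.8788 = 1384.5 t/h.
N = (1−0.865)×1384.5 + 5434.5 = 5621.4 t/h.
Recycle M = (1−0.102)×5621.4 = 5048.1 t/h.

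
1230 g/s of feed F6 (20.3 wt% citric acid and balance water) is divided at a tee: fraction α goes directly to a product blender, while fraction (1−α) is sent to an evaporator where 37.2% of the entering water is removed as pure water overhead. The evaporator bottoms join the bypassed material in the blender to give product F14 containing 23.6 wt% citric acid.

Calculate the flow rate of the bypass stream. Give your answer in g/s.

649.9 g/s

All 1230×0.203 = 249.69 g/s of citric acid reaches F14, so F14 = 249.69/0.236 = 1058 g/s and vapour = 171.99 g/s.
The evaporator receives (1−α)·1230 of feed at 0.797 water and removes 0.372 of that water:
0.372×0.797×(1−α)×1230 = 171.99
(1−α) = 171.99/364.68 = 0.4716;  α = 0.5284.
Bypass flow = 0.5284×1230 = 649.9 g/s.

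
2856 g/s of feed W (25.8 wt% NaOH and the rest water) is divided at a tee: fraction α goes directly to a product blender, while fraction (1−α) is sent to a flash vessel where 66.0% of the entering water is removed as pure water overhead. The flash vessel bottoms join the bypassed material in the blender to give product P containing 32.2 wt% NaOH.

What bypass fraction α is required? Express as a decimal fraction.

All 2856×0.258 = 736.85 g/s of NaOH reaches P, so P = 736.85/0.322 = 2288.3 g/s and vapour = 567.65 g/s.
The evaporator receives (1−α)·2856 of feed at 0.742 water and removes 0.660 of that water:
0.660×0.742×(1−α)×2856 = 567.65
(1−α) = 567.65/1398.6 = 0.4059;  α = 0.5941.

0.594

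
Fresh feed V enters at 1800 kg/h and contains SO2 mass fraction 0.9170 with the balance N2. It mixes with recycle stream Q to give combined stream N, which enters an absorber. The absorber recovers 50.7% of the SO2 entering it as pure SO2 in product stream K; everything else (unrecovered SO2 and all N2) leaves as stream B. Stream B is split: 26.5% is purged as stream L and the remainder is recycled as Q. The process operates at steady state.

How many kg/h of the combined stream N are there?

3152 kg/h

N2 enters only via V and leaves only via the purge: 1800×0.083 = 0.265×(N2 in B), and the absorber passes all N2, so N2 in N = N2 in B = 563.77 kg/h.
SO2 in N: m_A = 1800×0.917 + (1−0.265)·(1−0.507)·m_A, so m_A = 1650.6/0.6376 = 2588.6 kg/h.
N = 2588.6 + 563.77 = 3152.4 kg/h.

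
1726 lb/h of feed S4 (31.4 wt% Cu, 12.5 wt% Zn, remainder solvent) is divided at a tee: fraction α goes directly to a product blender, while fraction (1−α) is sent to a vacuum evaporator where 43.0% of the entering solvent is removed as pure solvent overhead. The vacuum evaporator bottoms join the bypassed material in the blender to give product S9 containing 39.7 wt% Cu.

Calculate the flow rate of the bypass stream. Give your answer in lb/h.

230.1 lb/h

All 1726×0.314 = 541.96 lb/h of Cu reaches S9, so S9 = 541.96/0.397 = 1365.1 lb/h and vapour = 360.85 lb/h.
The evaporator receives (1−α)·1726 of feed at 0.561 solvent and removes 0.430 of that solvent:
0.430×0.561×(1−α)×1726 = 360.85
(1−α) = 360.85/416.36 = 0.8667;  α = 0.1333.
Bypass flow = 0.1333×1726 = 230.12 lb/h.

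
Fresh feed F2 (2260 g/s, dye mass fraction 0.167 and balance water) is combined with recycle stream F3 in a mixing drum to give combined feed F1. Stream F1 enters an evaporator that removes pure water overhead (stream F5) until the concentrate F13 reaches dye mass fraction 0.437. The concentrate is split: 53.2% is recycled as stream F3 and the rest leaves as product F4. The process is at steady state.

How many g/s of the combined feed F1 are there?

Overall dye balance (none leaves overhead): dye in fresh feed = dye in product, i.e. 2260×0.167 = (1−0.532)·F13·0.437.
F13 = 377.42/(0.437×0.468) = 1845.4 g/s.
Recycle F3 = 0.532×1845.4 = 981.77 g/s.
Combined feed F1 = 2260 + 981.77 = 3241.8 g/s.

3242 g/s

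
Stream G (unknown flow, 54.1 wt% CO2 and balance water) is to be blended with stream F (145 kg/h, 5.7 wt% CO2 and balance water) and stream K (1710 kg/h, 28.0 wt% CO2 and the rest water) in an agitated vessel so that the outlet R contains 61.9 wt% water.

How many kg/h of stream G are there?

Let G be the unknown flow. Total out = 1855 + G.
water balance: 1367.9 + 0.459·G = 0.619·(1855 + G)
(0.459 − 0.619)·G = 0.619×1855 − 1367.9 = -219.69
G = -219.69 / -0.160 = 1373.1 kg/h

1373 kg/h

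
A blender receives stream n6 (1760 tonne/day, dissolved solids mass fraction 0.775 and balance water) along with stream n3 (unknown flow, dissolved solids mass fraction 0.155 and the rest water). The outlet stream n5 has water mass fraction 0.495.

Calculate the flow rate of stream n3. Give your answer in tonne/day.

1358 tonne/day

Let n3 be the unknown flow. Total out = 1760 + n3.
water balance: 396 + 0.845·n3 = 0.495·(1760 + n3)
(0.845 − 0.495)·n3 = 0.495×1760 − 396 = 475.2
n3 = 475.2 / 0.350 = 1357.7 tonne/day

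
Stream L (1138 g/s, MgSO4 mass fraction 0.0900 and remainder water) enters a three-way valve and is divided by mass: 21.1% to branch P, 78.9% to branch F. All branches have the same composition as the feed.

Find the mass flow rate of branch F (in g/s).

Branch F flow = 0.789×1138 = 897.88 g/s.

897.9 g/s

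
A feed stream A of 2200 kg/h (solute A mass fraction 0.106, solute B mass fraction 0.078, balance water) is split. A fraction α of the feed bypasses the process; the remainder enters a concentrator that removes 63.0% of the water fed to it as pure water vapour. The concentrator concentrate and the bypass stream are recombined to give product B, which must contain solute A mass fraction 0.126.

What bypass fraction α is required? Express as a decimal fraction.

All 2200×0.106 = 233.2 kg/h of solute A reaches B, so B = 233.2/0.126 = 1850.8 kg/h and vapour = 349.21 kg/h.
The evaporator receives (1−α)·2200 of feed at 0.816 water and removes 0.630 of that water:
0.630×0.816×(1−α)×2200 = 349.21
(1−α) = 349.21/1131 = 0.3088;  α = 0.6912.

0.691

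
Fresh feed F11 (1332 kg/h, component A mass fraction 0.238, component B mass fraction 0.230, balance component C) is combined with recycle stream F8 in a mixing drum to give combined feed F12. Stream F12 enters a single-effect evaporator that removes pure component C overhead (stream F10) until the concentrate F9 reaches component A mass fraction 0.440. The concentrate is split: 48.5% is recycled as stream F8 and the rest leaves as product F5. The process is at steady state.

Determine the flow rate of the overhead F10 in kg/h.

Overall component A balance (none leaves overhead): component A in fresh feed = component A in product, i.e. 1332×0.238 = (1−0.485)·F9·0.440.
F9 = 317.02/(0.440×0.515) = 1399 kg/h.
Recycle F8 = 0.485×1399 = 678.52 kg/h.
Combined feed F12 = 1332 + 678.52 = 2010.5 kg/h.
Overhead F10 = F12 − F9 = 2010.5 − 1399 = 611.51 kg/h.

611.5 kg/h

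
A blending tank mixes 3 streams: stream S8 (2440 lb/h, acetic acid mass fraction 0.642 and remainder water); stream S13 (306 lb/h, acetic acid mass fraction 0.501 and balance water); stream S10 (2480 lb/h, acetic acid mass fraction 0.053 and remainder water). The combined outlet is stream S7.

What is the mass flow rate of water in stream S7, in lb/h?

3375 lb/h

water out = water in = 2440×0.358 + 306×0.499 + 2480×0.947 = 3374.8 lb/h.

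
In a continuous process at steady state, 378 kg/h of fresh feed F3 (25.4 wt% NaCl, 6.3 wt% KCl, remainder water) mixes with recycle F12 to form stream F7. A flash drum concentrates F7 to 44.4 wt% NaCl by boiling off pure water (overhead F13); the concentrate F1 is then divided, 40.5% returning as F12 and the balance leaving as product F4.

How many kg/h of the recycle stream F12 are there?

147.2 kg/h

Overall NaCl balance (none leaves overhead): NaCl in fresh feed = NaCl in product, i.e. 378×0.254 = (1−0.405)·F1·0.444.
F1 = 96.012/(0.444×0.595) = 363.43 kg/h.
Recycle F12 = 0.405×363.43 = 147.19 kg/h.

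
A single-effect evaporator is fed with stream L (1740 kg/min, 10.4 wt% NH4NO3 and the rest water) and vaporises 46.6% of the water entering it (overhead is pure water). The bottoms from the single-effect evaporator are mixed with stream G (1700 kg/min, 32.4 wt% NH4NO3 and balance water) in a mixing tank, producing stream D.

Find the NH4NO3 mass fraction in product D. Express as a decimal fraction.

0.2697

Vapour removed = 0.466×0.896×1740 = 726.51 kg/min; concentrate = 1013.5 kg/min.
NH4NO3 reaching the mixer = 180.96 (from concentrate) + 1700×0.324 = 731.76 kg/min.
Product flow = 1013.5 + 1700 = 2713.5 kg/min; NH4NO3 fraction = 0.2697.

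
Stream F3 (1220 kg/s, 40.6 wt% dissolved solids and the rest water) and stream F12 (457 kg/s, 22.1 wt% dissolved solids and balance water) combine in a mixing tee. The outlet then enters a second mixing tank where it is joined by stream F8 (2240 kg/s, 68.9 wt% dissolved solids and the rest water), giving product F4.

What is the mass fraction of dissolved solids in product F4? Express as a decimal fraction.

Overall, product flow = 3917 kg/s.
dissolved solids in = 1220×0.406 + 457×0.221 + 2240×0.689 = 2139.7 kg/s.
dissolved solids fraction in F4 = 0.546.

0.546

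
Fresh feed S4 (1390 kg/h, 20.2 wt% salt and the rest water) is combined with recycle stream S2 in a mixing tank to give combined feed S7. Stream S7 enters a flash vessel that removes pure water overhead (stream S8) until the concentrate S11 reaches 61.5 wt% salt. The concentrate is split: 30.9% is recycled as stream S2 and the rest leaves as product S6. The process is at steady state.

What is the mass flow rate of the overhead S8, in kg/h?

933.4 kg/h

Overall salt balance (none leaves overhead): salt in fresh feed = salt in product, i.e. 1390×0.202 = (1−0.309)·S11·0.615.
S11 = 280.78/(0.615×0.691) = 660.71 kg/h.
Recycle S2 = 0.309×660.71 = 204.16 kg/h.
Combined feed S7 = 1390 + 204.16 = 1594.2 kg/h.
Overhead S8 = S7 − S11 = 1594.2 − 660.71 = 933.45 kg/h.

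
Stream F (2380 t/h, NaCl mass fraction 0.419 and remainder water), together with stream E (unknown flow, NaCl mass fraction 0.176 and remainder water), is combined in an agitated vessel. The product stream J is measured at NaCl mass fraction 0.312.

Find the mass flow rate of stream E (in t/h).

1872 t/h

Let E be the unknown flow. Total out = 2380 + E.
NaCl balance: 997.22 + 0.176·E = 0.312·(2380 + E)
(0.176 − 0.312)·E = 0.312×2380 − 997.22 = -254.66
E = -254.66 / -0.136 = 1872.5 t/h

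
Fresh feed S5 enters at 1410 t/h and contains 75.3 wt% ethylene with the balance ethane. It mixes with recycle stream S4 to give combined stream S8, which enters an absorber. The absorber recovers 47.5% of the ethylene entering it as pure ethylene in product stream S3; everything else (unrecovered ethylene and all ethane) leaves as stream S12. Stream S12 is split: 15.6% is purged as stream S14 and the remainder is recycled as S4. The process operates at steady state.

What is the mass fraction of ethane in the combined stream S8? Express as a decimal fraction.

0.539

ethane enters only via S5 and leaves only via the purge: 1410×0.247 = 0.156×(ethane in S12), and the absorber passes all ethane, so ethane in S8 = ethane in S12 = 2232.5 t/h.
ethylene in S8: m_A = 1410×0.753 + (1−0.156)·(1−0.475)·m_A, so m_A = 1061.7/0.5569 = 1906.5 t/h.
S8 = 1906.5 + 2232.5 = 4139 t/h.
ethane fraction in S8 = 2232.5/4139 = 0.539.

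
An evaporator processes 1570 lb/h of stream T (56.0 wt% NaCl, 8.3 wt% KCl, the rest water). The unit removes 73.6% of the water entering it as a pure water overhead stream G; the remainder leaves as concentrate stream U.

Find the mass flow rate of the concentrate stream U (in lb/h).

1157 lb/h

water entering = 1570×0.357 = 560.49 lb/h; overhead removed = 0.736×560.49 = 412.52 lb/h.
Concentrate = 1570 − 412.52 = 1157.5 lb/h.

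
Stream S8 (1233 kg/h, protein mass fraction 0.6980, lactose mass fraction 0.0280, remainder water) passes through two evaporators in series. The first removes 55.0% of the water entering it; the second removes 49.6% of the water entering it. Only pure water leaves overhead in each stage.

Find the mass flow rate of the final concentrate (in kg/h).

971.8 kg/h

water in feed = 1233×0.274 = 337.84 kg/h.
After stage 1: water left = (1−0.550)×337.84 = 152.03; stream total = 1047.2 kg/h.
After stage 2: water left = (1−0.496)×152.03 = 76.623; final concentrate = 971.78 kg/h.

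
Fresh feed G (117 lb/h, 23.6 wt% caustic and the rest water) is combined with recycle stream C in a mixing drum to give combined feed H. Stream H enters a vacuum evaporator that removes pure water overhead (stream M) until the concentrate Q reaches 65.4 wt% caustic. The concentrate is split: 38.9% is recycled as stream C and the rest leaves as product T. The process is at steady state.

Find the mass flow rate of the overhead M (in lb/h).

Overall caustic balance (none leaves overhead): caustic in fresh feed = caustic in product, i.e. 117×0.236 = (1−0.389)·Q·0.654.
Q = 27.612/(0.654×0.611) = 69.1 lb/h.
Recycle C = 0.389×69.1 = 26.88 lb/h.
Combined feed H = 117 + 26.88 = 143.88 lb/h.
Overhead M = H − Q = 143.88 − 69.1 = 74.78 lb/h.

74.78 lb/h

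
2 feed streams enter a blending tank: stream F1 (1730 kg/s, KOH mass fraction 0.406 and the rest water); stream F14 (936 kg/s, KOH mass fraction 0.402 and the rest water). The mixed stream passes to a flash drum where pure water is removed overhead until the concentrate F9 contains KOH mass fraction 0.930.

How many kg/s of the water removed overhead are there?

1506 kg/s

KOH entering = 1730×0.406 + 936×0.402 = 1078.7 kg/s.
All KOH reports to F9, so F9 = 1078.7/0.930 = 1159.8 kg/s.
Total feed = 2666 kg/s; overhead = 2666 − 1159.8 = 1506.2 kg/s.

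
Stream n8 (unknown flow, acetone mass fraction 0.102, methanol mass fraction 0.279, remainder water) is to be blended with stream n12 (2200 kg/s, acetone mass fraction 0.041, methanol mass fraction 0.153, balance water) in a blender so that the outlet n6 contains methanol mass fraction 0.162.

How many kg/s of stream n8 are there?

Let n8 be the unknown flow. Total out = 2200 + n8.
methanol balance: 336.6 + 0.279·n8 = 0.162·(2200 + n8)
(0.279 − 0.162)·n8 = 0.162×2200 − 336.6 = 19.8
n8 = 19.8 / 0.117 = 169.23 kg/s

169.2 kg/s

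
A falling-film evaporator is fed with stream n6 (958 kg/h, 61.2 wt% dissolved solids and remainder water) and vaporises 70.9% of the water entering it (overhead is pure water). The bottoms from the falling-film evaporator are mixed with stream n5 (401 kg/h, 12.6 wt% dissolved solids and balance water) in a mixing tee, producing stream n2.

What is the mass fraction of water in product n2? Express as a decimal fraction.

Vapour removed = 0.709×0.388×958 = 263.54 kg/h; concentrate = 694.46 kg/h.
water reaching the mixer = 108.17 (from concentrate) + 401×0.874 = 458.64 kg/h.
Product flow = 694.46 + 401 = 1095.5 kg/h; water fraction = 0.419.

0.419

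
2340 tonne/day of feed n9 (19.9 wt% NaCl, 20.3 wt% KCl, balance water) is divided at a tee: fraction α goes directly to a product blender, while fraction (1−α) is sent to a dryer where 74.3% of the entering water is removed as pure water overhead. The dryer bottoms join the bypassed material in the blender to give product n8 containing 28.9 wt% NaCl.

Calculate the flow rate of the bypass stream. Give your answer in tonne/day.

All 2340×0.199 = 465.66 tonne/day of NaCl reaches n8, so n8 = 465.66/0.289 = 1611.3 tonne/day and vapour = 728.72 tonne/day.
The evaporator receives (1−α)·2340 of feed at 0.598 water and removes 0.743 of that water:
0.743×0.598×(1−α)×2340 = 728.72
(1−α) = 728.72/1039.7 = 0.7009;  α = 0.2991.
Bypass flow = 0.2991×2340 = 699.9 tonne/day.

699.9 tonne/day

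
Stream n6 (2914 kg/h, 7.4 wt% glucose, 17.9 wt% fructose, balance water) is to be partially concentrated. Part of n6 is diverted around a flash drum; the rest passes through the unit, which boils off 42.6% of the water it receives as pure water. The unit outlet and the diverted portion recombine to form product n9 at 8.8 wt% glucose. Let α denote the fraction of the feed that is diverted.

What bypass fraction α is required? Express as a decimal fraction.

All 2914×0.074 = 215.64 kg/h of glucose reaches n9, so n9 = 215.64/0.088 = 2450.4 kg/h and vapour = 463.59 kg/h.
The evaporator receives (1−α)·2914 of feed at 0.747 water and removes 0.426 of that water:
0.426×0.747×(1−α)×2914 = 463.59
(1−α) = 463.59/927.3 = 0.4999;  α = 0.5001.

0.500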